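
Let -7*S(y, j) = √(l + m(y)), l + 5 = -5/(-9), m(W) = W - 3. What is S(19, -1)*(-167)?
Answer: 334*√26/21 ≈ 81.099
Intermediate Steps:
m(W) = -3 + W
l = -40/9 (l = -5 - 5/(-9) = -5 - 5*(-⅑) = -5 + 5/9 = -40/9 ≈ -4.4444)
S(y, j) = -√(-67/9 + y)/7 (S(y, j) = -√(-40/9 + (-3 + y))/7 = -√(-67/9 + y)/7)
S(19, -1)*(-167) = -√(-67 + 9*19)/21*(-167) = -√(-67 + 171)/21*(-167) = -2*√26/21*(-167) = 334*√26/21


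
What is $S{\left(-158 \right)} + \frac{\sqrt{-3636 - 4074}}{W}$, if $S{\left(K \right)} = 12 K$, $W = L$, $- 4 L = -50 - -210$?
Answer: $-1896 - \frac{i \sqrt{7710}}{40} \approx -1896.0 - 2.1952 i$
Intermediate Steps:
$L = -40$ ($L = - \frac{-50 - -210}{4} = - \frac{-50 + 210}{4} = \left(- \frac{1}{4}\right) 160 = -40$)
$W = -40$
$S{\left(-158 \right)} + \frac{\sqrt{-3636 - 4074}}{W} = 12 \left(-158\right) + \frac{\sqrt{-3636 - 4074}}{-40} = -1896 + \sqrt{-7710} \left(- \frac{1}{40}\right) = -1896 + i \sqrt{7710} \left(- \frac{1}{40}\right) = -1896 - \frac{i \sqrt{7710}}{40}$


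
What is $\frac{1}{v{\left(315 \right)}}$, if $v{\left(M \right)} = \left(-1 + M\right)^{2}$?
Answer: $\frac{1}{98596} \approx 1.0142 \cdot 10^{-5}$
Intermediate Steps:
$\frac{1}{v{\left(315 \right)}} = \frac{1}{\left(-1 + 315\right)^{2}} = \frac{1}{314^{2}} = \frac{1}{98596}$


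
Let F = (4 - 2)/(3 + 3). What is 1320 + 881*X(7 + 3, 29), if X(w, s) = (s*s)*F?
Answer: 744881/3 ≈ 2.4829e+5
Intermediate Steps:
F = 1/3 (F = 2/6 = 2*(1/6) = 1/3 ≈ 0.33333)
X(w, s) = s**2/3 (X(w, s) = (s*s)*(1/3) = s**2*(1/3) = s**2/3)
1320 + 881*X(7 + 3, 29) = 1320 + 881*((1/3)*29**2) = 1320 + 881*((1/3)*841) = 1320 + 881*(841/3) = 1320 + 740921/3 = 744881/3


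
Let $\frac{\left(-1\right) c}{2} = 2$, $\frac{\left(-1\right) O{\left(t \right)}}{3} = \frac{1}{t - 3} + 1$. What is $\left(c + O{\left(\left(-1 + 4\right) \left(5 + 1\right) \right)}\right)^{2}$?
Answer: $\frac{1296}{25} \approx 51.84$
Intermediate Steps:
$O{\left(t \right)} = -3 - \frac{3}{-3 + t}$ ($O{\left(t \right)} = - 3 \left(\frac{1}{t - 3} + 1\right) = - 3 \left(\frac{1}{-3 + t} + 1\right) = - 3 \left(1 + \frac{1}{-3 + t}\right) = -3 - \frac{3}{-3 + t}$)
$c = -4$ ($c = \left(-2\right) 2 = -4$)
$\left(c + O{\left(\left(-1 + 4\right) \left(5 + 1\right) \right)}\right)^{2} = \left(-4 + \frac{3 \left(2 - \left(-1 + 4\right) \left(5 + 1\right)\right)}{-3 + \left(-1 + 4\right) \left(5 + 1\right)}\right)^{2} = \left(-4 + \frac{3 \left(2 - 3 \cdot 6\right)}{-3 + 3 \cdot 6}\right)^{2} = \left(-4 + \frac{3 \left(2 - 18\right)}{-3 + 18}\right)^{2} = \left(-4 + \frac{3 \left(2 - 18\right)}{15}\right)^{2} = \left(-4 + 3 \cdot \frac{1}{15} \left(-16\right)\right)^{2} = \left(-4 - \frac{16}{5}\right)^{2} = \left(- \frac{36}{5}\right)^{2} = \frac{1296}{25}$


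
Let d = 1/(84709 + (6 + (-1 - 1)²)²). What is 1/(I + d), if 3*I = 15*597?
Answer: 84809/253154866 ≈ 0.00033501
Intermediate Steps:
I = 2985 (I = (15*597)/3 = (⅓)*8955 = 2985)
d = 1/84809 (d = 1/(84709 + (6 + (-2)²)²) = 1/(84709 + (6 + 4)²) = 1/(84709 + 10²) = 1/(84709 + 100) = 1/84809 ≈ 1.1791e-5)
1/(I + d) = 1/(2985 + 1/84809) = 1/(253154866/84809) = 84809/253154866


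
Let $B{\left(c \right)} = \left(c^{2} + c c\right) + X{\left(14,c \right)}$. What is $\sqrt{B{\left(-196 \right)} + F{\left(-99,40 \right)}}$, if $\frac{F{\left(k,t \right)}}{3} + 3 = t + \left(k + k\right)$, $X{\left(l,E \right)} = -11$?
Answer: $3 \sqrt{8482} \approx 276.29$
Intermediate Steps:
$B{\left(c \right)} = -11 + 2 c^{2}$ ($B{\left(c \right)} = \left(c^{2} + c c\right) - 11 = \left(c^{2} + c^{2}\right) - 11 = 2 c^{2} - 11 = -11 + 2 c^{2}$)
$F{\left(k,t \right)} = -9 + 3 t + 6 k$ ($F{\left(k,t \right)} = -9 + 3 \left(t + \left(k + k\right)\right) = -9 + 3 \left(t + 2 k\right) = -9 + \left(3 t + 6 k\right) = -9 + 3 t + 6 k$)
$\sqrt{B{\left(-196 \right)} + F{\left(-99,40 \right)}} = \sqrt{\left(-11 + 2 \left(-196\right)^{2}\right) + \left(-9 + 3 \cdot 40 + 6 \left(-99\right)\right)} = \sqrt{\left(-11 + 2 \cdot 38416\right) - 483} = \sqrt{\left(-11 + 76832\right) - 483} = \sqrt{76821 - 483} = \sqrt{76338} = 3 \sqrt{8482}$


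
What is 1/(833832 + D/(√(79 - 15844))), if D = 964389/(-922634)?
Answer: 1243337215749562348320/1036734357282889175362822609 - 296592693542*I*√15765/3110203071848667526088467827 ≈ 1.1993e-6 - 1.1973e-14*I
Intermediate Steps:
D = -964389/922634 (D = 964389*(-1/922634) = -964389/922634 ≈ -1.0453)
1/(833832 + D/(√(79 - 15844))) = 1/(833832 - 964389/(922634*√(79 - 15844))) = 1/(833832 - 964389*(-I*√15765/15765)/922634) = 1/(833832 - (-321463)*I*√15765/4848441670) = 1/(833832 + 321463*I*√15765/4848441670)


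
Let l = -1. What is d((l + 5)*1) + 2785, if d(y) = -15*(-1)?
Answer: 2800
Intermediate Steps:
d(y) = 15
d((l + 5)*1) + 2785 = 15 + 2785 = 2800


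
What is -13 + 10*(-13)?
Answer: -143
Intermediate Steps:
-13 + 10*(-13) = -13 - 130 = -143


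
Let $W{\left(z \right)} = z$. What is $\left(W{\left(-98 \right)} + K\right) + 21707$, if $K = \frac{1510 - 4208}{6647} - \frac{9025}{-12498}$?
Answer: $\frac{1795176787025}{83074206} \approx 21609.0$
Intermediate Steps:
$K = \frac{26269571}{83074206}$ ($K = \left(-2698\right) \frac{1}{6647} - - \frac{9025}{12498} = - \frac{2698}{6647} + \frac{9025}{12498} = \frac{26269571}{83074206} \approx 0.31622$)
$\left(W{\left(-98 \right)} + K\right) + 21707 = \left(-98 + \frac{26269571}{83074206}\right) + 21707 = - \frac{8115002617}{83074206} + 21707 = \frac{1795176787025}{83074206}$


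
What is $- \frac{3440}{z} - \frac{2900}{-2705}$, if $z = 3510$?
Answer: $\frac{17476}{189891} \approx 0.092032$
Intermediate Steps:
$- \frac{3440}{z} - \frac{2900}{-2705} = - \frac{3440}{3510} - \frac{2900}{-2705} = \left(-3440\right) \frac{1}{3510} - - \frac{580}{541} = - \frac{344}{351} + \frac{580}{541} = \frac{17476}{189891}$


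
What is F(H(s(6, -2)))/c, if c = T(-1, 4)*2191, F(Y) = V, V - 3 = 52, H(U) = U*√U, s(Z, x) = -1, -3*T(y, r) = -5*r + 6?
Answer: 165/30674 ≈ 0.0053791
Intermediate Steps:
T(y, r) = -2 + 5*r/3 (T(y, r) = -(-5*r + 6)/3 = -(6 - 5*r)/3 = -2 + 5*r/3)
H(U) = U^(3/2)
V = 55 (V = 3 + 52 = 55)
F(Y) = 55
c = 30674/3 (c = (-2 + (5/3)*4)*2191 = (-2 + 20/3)*2191 = (14/3)*2191 = 30674/3 ≈ 10225.)
F(H(s(6, -2)))/c = 55/(30674/3) = 55*(3/30674) = 165/30674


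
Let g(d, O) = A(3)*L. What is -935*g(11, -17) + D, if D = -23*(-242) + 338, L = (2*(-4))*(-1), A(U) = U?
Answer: -16536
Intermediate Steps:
L = 8 (L = -8*(-1) = 8)
g(d, O) = 24 (g(d, O) = 3*8 = 24)
D = 5904 (D = 5566 + 338 = 5904)
-935*g(11, -17) + D = -935*24 + 5904 = -22440 + 5904 = -16536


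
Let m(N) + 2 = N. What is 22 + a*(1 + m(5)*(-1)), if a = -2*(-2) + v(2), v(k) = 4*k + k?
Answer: -6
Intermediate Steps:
m(N) = -2 + N
v(k) = 5*k
a = 14 (a = -2*(-2) + 5*2 = 4 + 10 = 14)
22 + a*(1 + m(5)*(-1)) = 22 + 14*(1 + (-2 + 5)*(-1)) = 22 + 14*(1 + 3*(-1)) = 22 + 14*(1 - 3) = 22 + 14*(-2) = 22 - 28 = -6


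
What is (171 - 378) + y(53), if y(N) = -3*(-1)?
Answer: -204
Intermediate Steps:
y(N) = 3
(171 - 378) + y(53) = (171 - 378) + 3 = -207 + 3 = -204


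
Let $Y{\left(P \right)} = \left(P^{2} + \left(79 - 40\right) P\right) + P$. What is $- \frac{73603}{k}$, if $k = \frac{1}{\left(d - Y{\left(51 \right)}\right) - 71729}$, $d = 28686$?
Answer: $3509685452$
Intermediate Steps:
$Y{\left(P \right)} = P^{2} + 40 P$ ($Y{\left(P \right)} = \left(P^{2} + \left(79 - 40\right) P\right) + P = \left(P^{2} + 39 P\right) + P = P^{2} + 40 P$)
$k = - \frac{1}{47684}$ ($k = \frac{1}{\left(28686 - 51 \left(40 + 51\right)\right) - 71729} = \frac{1}{\left(28686 - 51 \cdot 91\right) - 71729} = \frac{1}{\left(28686 - 4641\right) - 71729} = \frac{1}{24045 - 71729} = \frac{1}{-47684} = - \frac{1}{47684} \approx -2.0971 \cdot 10^{-5}$)
$- \frac{73603}{k} = - \frac{73603}{- \frac{1}{47684}} = \left(-73603\right) \left(-47684\right) = 3509685452$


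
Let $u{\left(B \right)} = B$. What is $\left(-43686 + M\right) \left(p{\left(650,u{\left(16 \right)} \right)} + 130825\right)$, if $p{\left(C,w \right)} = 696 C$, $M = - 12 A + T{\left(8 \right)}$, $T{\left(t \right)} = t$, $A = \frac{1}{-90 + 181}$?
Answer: $- \frac{2318150239750}{91} \approx -2.5474 \cdot 10^{10}$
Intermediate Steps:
$A = \frac{1}{91} \approx 0.010989$
$M = \frac{716}{91}$ ($M = \left(-12\right) \frac{1}{91} + 8 = - \frac{12}{91} + 8 = \frac{716}{91} \approx 7.8681$)
$\left(-43686 + M\right) \left(p{\left(650,u{\left(16 \right)} \right)} + 130825\right) = \left(-43686 + \frac{716}{91}\right) \left(696 \cdot 650 + 130825\right) = - \frac{3974710 \left(452400 + 130825\right)}{91} = \left(- \frac{3974710}{91}\right) 583225 = - \frac{2318150239750}{91}$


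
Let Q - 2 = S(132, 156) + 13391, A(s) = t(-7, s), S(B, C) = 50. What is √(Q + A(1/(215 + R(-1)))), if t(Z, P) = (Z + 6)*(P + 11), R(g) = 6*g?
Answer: √586722983/209 ≈ 115.90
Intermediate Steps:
t(Z, P) = (6 + Z)*(11 + P)
A(s) = -11 - s (A(s) = 66 + 6*s + 11*(-7) + s*(-7) = 66 + 6*s - 77 - 7*s = -11 - s)
Q = 13443 (Q = 2 + (50 + 13391) = 2 + 13441 = 13443)
√(Q + A(1/(215 + R(-1)))) = √(13443 + (-11 - 1/(215 + 6*(-1)))) = √(13443 + (-11 - 1/(215 - 6))) = √(13443 + (-11 - 1/209)) = √(13443 - 2300/209) = √(2807287/209) = √586722983/209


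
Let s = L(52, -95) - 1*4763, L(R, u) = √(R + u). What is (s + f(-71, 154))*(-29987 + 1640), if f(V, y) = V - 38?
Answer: 138106584 - 28347*I*√43 ≈ 1.3811e+8 - 1.8588e+5*I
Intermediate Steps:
f(V, y) = -38 + V
s = -4763 + I*√43 (s = √(52 - 95) - 1*4763 = √(-43) - 4763 = I*√43 - 4763 = -4763 + I*√43 ≈ -4763.0 + 6.5574*I)
(s + f(-71, 154))*(-29987 + 1640) = ((-4763 + I*√43) + (-38 - 71))*(-29987 + 1640) = ((-4763 + I*√43) - 109)*(-28347) = (-4872 + I*√43)*(-28347) = 138106584 - 28347*I*√43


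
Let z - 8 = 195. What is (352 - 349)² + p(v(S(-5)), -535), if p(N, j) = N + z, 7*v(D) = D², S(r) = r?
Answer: 1509/7 ≈ 215.57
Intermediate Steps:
z = 203 (z = 8 + 195 = 203)
v(D) = D²/7
p(N, j) = 203 + N (p(N, j) = N + 203 = 203 + N)
(352 - 349)² + p(v(S(-5)), -535) = (352 - 349)² + (203 + (⅐)*(-5)²) = 3² + (203 + (⅐)*25) = 9 + (203 + 25/7) = 9 + 1446/7 = 1509/7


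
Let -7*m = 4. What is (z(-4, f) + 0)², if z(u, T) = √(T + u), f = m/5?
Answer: -144/35 ≈ -4.1143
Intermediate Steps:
m = -4/7 (m = -⅐*4 = -4/7 ≈ -0.57143)
f = -4/35 (f = -4/7/5 = -4/7*⅕ = -4/35 ≈ -0.11429)
(z(-4, f) + 0)² = (√(-4/35 - 4) + 0)² = (√(-144/35) + 0)² = (12*I*√35/35 + 0)² = (12*I*√35/35)² = -144/35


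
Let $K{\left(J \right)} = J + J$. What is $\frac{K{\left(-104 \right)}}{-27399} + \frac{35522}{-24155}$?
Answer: $- \frac{968243038}{661822845} \approx -1.463$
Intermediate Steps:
$K{\left(J \right)} = 2 J$
$\frac{K{\left(-104 \right)}}{-27399} + \frac{35522}{-24155} = \frac{2 \left(-104\right)}{-27399} + \frac{35522}{-24155} = \left(-208\right) \left(- \frac{1}{27399}\right) + 35522 \left(- \frac{1}{24155}\right) = \frac{208}{27399} - \frac{35522}{24155} = - \frac{968243038}{661822845}$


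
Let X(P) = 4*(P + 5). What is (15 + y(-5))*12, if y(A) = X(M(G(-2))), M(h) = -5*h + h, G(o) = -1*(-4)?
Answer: -348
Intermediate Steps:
G(o) = 4
M(h) = -4*h
X(P) = 20 + 4*P (X(P) = 4*(5 + P) = 20 + 4*P)
y(A) = -44 (y(A) = 20 + 4*(-4*4) = 20 + 4*(-16) = 20 - 64 = -44)
(15 + y(-5))*12 = (15 - 44)*12 = -29*12 = -348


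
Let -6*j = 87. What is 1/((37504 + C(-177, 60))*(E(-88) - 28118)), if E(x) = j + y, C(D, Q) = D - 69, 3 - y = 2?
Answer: -1/1048123427 ≈ -9.5409e-10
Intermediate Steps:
j = -29/2 (j = -⅙*87 = -29/2 ≈ -14.500)
y = 1 (y = 3 - 1*2 = 3 - 2 = 1)
C(D, Q) = -69 + D
E(x) = -27/2 (E(x) = -29/2 + 1 = -27/2)
1/((37504 + C(-177, 60))*(E(-88) - 28118)) = 1/((37504 + (-69 - 177))*(-27/2 - 28118)) = 1/((37504 - 246)*(-56263/2)) = 1/(37258*(-56263/2)) = 1/(-1048123427) = -1/1048123427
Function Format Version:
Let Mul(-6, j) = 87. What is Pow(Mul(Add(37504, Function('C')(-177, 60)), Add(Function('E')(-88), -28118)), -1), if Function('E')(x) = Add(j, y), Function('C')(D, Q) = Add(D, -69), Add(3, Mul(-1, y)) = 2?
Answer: Rational(-1, 1048123427) ≈ -9.5409e-10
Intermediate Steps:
j = Rational(-29, 2) (j = Mul(Rational(-1, 6), 87) = Rational(-29, 2) ≈ -14.500)
y = 1 (y = Add(3, Mul(-1, 2)) = Add(3, -2) = 1)
Function('C')(D, Q) = Add(-69, D)
Function('E')(x) = Rational(-27, 2) (Function('E')(x) = Add(Rational(-29, 2), 1) = Rational(-27, 2))
Pow(Mul(Add(37504, Function('C')(-177, 60)), Add(Function('E')(-88), -28118)), -1) = Pow(Mul(Add(37504, Add(-69, -177)), Add(Rational(-27, 2), -28118)), -1) = Pow(Mul(Add(37504, -246), Rational(-56263, 2)), -1) = Pow(Mul(37258, Rational(-56263, 2)), -1) = Pow(-1048123427, -1) = Rational(-1, 1048123427)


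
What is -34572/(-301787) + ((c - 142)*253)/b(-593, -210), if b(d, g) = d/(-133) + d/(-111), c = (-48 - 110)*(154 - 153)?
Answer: -84537715529019/10916541151 ≈ -7744.0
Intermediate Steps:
c = -158 (c = -158*1 = -158)
b(d, g) = -244*d/14763 (b(d, g) = d*(-1/133) + d*(-1/111) = -d/133 - d/111 = -244*d/14763)
-34572/(-301787) + ((c - 142)*253)/b(-593, -210) = -34572/(-301787) + ((-158 - 142)*253)/((-244/14763*(-593))) = -34572*(-1/301787) + (-300*253)/(144692/14763) = 34572/301787 - 75900*14763/144692 = 34572/301787 - 280127925/36173 = -84537715529019/10916541151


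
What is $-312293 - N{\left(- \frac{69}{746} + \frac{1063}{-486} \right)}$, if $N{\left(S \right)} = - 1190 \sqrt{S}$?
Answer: $-312293 + \frac{8330 i \sqrt{4718823}}{10071} \approx -3.1229 \cdot 10^{5} + 1796.8 i$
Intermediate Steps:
$-312293 - N{\left(- \frac{69}{746} + \frac{1063}{-486} \right)} = -312293 - - 1190 \sqrt{- \frac{69}{746} + \frac{1063}{-486}} = -312293 - - 1190 \sqrt{\left(-69\right) \frac{1}{746} + 1063 \left(- \frac{1}{486}\right)} = -312293 - - 1190 \sqrt{- \frac{69}{746} - \frac{1063}{486}} = -312293 - - 1190 \sqrt{- \frac{206633}{90639}} = -312293 - - 1190 \frac{7 i \sqrt{4718823}}{10071} = -312293 - - \frac{8330 i \sqrt{4718823}}{10071} = -312293 + \frac{8330 i \sqrt{4718823}}{10071}$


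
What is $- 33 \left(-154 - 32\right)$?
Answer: $6138$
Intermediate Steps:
$- 33 \left(-154 - 32\right) = \left(-33\right) \left(-186\right) = 6138$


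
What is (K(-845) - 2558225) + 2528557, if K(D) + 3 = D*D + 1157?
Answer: 685511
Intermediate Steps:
K(D) = 1154 + D**2 (K(D) = -3 + (D*D + 1157) = -3 + (D**2 + 1157) = -3 + (1157 + D**2) = 1154 + D**2)
(K(-845) - 2558225) + 2528557 = ((1154 + (-845)**2) - 2558225) + 2528557 = ((1154 + 714025) - 2558225) + 2528557 = (715179 - 2558225) + 2528557 = -1843046 + 2528557 = 685511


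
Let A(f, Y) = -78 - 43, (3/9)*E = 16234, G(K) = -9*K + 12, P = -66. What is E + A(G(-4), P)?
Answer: 48581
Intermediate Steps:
G(K) = 12 - 9*K
E = 48702 (E = 3*16234 = 48702)
A(f, Y) = -121
E + A(G(-4), P) = 48702 - 121 = 48581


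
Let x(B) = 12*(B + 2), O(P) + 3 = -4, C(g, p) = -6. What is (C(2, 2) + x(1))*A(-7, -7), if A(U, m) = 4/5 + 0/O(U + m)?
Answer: 24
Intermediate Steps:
O(P) = -7 (O(P) = -3 - 4 = -7)
x(B) = 24 + 12*B (x(B) = 12*(2 + B) = 24 + 12*B)
A(U, m) = 4/5 (A(U, m) = 4/5 + 0/(-7) = 4*(1/5) + 0*(-1/7) = 4/5 + 0 = 4/5)
(C(2, 2) + x(1))*A(-7, -7) = (-6 + (24 + 12*1))*(4/5) = (-6 + (24 + 12))*(4/5) = (-6 + 36)*(4/5) = 30*(4/5) = 24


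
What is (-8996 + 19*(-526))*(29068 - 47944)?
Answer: 358455240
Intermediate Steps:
(-8996 + 19*(-526))*(29068 - 47944) = (-8996 - 9994)*(-18876) = -18990*(-18876) = 358455240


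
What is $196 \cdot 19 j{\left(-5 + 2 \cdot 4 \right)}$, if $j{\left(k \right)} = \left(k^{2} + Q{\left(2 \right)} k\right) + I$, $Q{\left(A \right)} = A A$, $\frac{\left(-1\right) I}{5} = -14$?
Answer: $338884$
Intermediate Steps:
$I = 70$ ($I = \left(-5\right) \left(-14\right) = 70$)
$Q{\left(A \right)} = A^{2}$
$j{\left(k \right)} = 70 + k^{2} + 4 k$ ($j{\left(k \right)} = \left(k^{2} + 2^{2} k\right) + 70 = \left(k^{2} + 4 k\right) + 70 = 70 + k^{2} + 4 k$)
$196 \cdot 19 j{\left(-5 + 2 \cdot 4 \right)} = 196 \cdot 19 \left(70 + \left(-5 + 2 \cdot 4\right)^{2} + 4 \left(-5 + 2 \cdot 4\right)\right) = 3724 \left(70 + \left(-5 + 8\right)^{2} + 4 \left(-5 + 8\right)\right) = 3724 \left(70 + 3^{2} + 4 \cdot 3\right) = 3724 \left(70 + 9 + 12\right) = 3724 \cdot 91 = 338884$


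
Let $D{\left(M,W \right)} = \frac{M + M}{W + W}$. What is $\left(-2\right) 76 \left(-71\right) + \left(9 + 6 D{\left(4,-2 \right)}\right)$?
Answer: $10789$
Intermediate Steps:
$D{\left(M,W \right)} = \frac{M}{W}$ ($D{\left(M,W \right)} = \frac{2 M}{2 W} = 2 M \frac{1}{2 W} = \frac{M}{W}$)
$\left(-2\right) 76 \left(-71\right) + \left(9 + 6 D{\left(4,-2 \right)}\right) = \left(-2\right) 76 \left(-71\right) + \left(9 + 6 \frac{4}{-2}\right) = \left(-152\right) \left(-71\right) + \left(9 + 6 \cdot 4 \left(- \frac{1}{2}\right)\right) = 10792 + \left(9 + 6 \left(-2\right)\right) = 10792 + \left(9 - 12\right) = 10792 - 3 = 10789$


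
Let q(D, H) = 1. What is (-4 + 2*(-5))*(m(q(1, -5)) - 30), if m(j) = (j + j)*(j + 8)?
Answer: 168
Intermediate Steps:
m(j) = 2*j*(8 + j) (m(j) = (2*j)*(8 + j) = 2*j*(8 + j))
(-4 + 2*(-5))*(m(q(1, -5)) - 30) = (-4 + 2*(-5))*(2*1*(8 + 1) - 30) = (-4 - 10)*(2*1*9 - 30) = -14*(18 - 30) = -14*(-12) = 168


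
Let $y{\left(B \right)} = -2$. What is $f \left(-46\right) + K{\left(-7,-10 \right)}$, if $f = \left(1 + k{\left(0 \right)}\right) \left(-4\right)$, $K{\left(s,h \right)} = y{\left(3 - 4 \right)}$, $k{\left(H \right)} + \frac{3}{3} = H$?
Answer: $-2$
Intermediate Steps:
$k{\left(H \right)} = -1 + H$
$K{\left(s,h \right)} = -2$
$f = 0$ ($f = \left(1 + \left(-1 + 0\right)\right) \left(-4\right) = \left(1 - 1\right) \left(-4\right) = 0 \left(-4\right) = 0$)
$f \left(-46\right) + K{\left(-7,-10 \right)} = 0 \left(-46\right) - 2 = 0 - 2 = -2$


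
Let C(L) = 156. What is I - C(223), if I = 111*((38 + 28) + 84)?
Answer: 16494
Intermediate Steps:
I = 16650 (I = 111*(66 + 84) = 111*150 = 16650)
I - C(223) = 16650 - 1*156 = 16650 - 156 = 16494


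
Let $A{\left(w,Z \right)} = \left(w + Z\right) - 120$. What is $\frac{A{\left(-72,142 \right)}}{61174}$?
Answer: $- \frac{25}{30587} \approx -0.00081734$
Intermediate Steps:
$A{\left(w,Z \right)} = -120 + Z + w$ ($A{\left(w,Z \right)} = \left(Z + w\right) - 120 = -120 + Z + w$)
$\frac{A{\left(-72,142 \right)}}{61174} = \frac{-120 + 142 - 72}{61174} = \left(-50\right) \frac{1}{61174} = - \frac{25}{30587}$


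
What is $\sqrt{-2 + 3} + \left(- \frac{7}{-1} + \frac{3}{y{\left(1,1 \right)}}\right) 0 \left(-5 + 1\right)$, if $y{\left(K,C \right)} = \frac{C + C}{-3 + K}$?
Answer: $1$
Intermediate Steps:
$y{\left(K,C \right)} = \frac{2 C}{-3 + K}$
$\sqrt{-2 + 3} + \left(- \frac{7}{-1} + \frac{3}{y{\left(1,1 \right)}}\right) 0 \left(-5 + 1\right) = \sqrt{-2 + 3} + \left(- \frac{7}{-1} + \frac{3}{2 \cdot 1 \frac{1}{-3 + 1}}\right) 0 \left(-5 + 1\right) = \sqrt{1} + \left(\left(-7\right) \left(-1\right) + \frac{3}{2 \cdot 1 \frac{1}{-2}}\right) 0 \left(-4\right) = 1 + \left(7 + \frac{3}{2 \cdot 1 \left(- \frac{1}{2}\right)}\right) 0 = 1 + \left(7 + \frac{3}{-1}\right) 0 = 1 + \left(7 + 3 \left(-1\right)\right) 0 = 1 + \left(7 - 3\right) 0 = 1 + 4 \cdot 0 = 1 + 0 = 1$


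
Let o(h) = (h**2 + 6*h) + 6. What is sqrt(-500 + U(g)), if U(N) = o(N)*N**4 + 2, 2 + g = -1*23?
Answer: sqrt(187890127) ≈ 13707.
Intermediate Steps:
g = -25 (g = -2 - 1*23 = -2 - 23 = -25)
o(h) = 6 + h**2 + 6*h
U(N) = 2 + N**4*(6 + N**2 + 6*N) (U(N) = (6 + N**2 + 6*N)*N**4 + 2 = N**4*(6 + N**2 + 6*N) + 2 = 2 + N**4*(6 + N**2 + 6*N))
sqrt(-500 + U(g)) = sqrt(-500 + (2 + (-25)**4*(6 + (-25)**2 + 6*(-25)))) = sqrt(-500 + (2 + 390625*(6 + 625 - 150))) = sqrt(-500 + (2 + 390625*481)) = sqrt(-500 + (2 + 187890625)) = sqrt(-500 + 187890627) = sqrt(187890127)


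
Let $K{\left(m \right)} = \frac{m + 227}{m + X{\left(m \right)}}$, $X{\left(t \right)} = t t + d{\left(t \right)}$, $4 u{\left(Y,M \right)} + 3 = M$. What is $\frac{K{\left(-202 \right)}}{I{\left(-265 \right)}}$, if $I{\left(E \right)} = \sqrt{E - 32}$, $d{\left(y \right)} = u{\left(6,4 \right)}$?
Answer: $- \frac{100 i \sqrt{33}}{16078491} \approx - 3.5728 \cdot 10^{-5} i$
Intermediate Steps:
$u{\left(Y,M \right)} = - \frac{3}{4} + \frac{M}{4}$
$d{\left(y \right)} = \frac{1}{4}$ ($d{\left(y \right)} = - \frac{3}{4} + \frac{1}{4} \cdot 4 = - \frac{3}{4} + 1 = \frac{1}{4}$)
$X{\left(t \right)} = \frac{1}{4} + t^{2}$ ($X{\left(t \right)} = t t + \frac{1}{4} = t^{2} + \frac{1}{4} = \frac{1}{4} + t^{2}$)
$I{\left(E \right)} = \sqrt{-32 + E}$
$K{\left(m \right)} = \frac{227 + m}{\frac{1}{4} + m + m^{2}}$ ($K{\left(m \right)} = \frac{m + 227}{m + \left(\frac{1}{4} + m^{2}\right)} = \frac{227 + m}{\frac{1}{4} + m + m^{2}}$)
$\frac{K{\left(-202 \right)}}{I{\left(-265 \right)}} = \frac{4 \frac{1}{1 + 4 \left(-202\right) + 4 \left(-202\right)^{2}} \left(227 - 202\right)}{\sqrt{-32 - 265}} = \frac{4 \frac{1}{1 - 808 + 4 \cdot 40804} \cdot 25}{\sqrt{-297}} = \frac{4 \frac{1}{1 - 808 + 163216} \cdot 25}{3 i \sqrt{33}} = 4 \cdot \frac{1}{162409} \cdot 25 \left(- \frac{i \sqrt{33}}{99}\right) = \frac{100 \left(- \frac{i \sqrt{33}}{99}\right)}{162409} = - \frac{100 i \sqrt{33}}{16078491}$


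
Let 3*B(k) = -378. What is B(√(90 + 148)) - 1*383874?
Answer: -384000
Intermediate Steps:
B(k) = -126 (B(k) = (⅓)*(-378) = -126)
B(√(90 + 148)) - 1*383874 = -126 - 1*383874 = -126 - 383874 = -384000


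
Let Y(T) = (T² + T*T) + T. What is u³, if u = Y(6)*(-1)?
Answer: -474552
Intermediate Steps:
Y(T) = T + 2*T² (Y(T) = (T² + T²) + T = 2*T² + T = T + 2*T²)
u = -78 (u = (6*(1 + 2*6))*(-1) = (6*(1 + 12))*(-1) = (6*13)*(-1) = 78*(-1) = -78)
u³ = (-78)³ = -474552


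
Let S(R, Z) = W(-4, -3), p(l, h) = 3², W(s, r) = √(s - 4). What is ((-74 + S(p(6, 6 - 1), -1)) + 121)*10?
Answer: 470 + 20*I*√2 ≈ 470.0 + 28.284*I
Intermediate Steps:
W(s, r) = √(-4 + s)
p(l, h) = 9
S(R, Z) = 2*I*√2 (S(R, Z) = √(-4 - 4) = √(-8) = 2*I*√2)
((-74 + S(p(6, 6 - 1), -1)) + 121)*10 = ((-74 + 2*I*√2) + 121)*10 = (47 + 2*I*√2)*10 = 470 + 20*I*√2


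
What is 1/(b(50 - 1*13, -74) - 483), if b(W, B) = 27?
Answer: -1/456 ≈ -0.0021930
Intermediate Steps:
1/(b(50 - 1*13, -74) - 483) = 1/(27 - 483) = 1/(-456) = -1/456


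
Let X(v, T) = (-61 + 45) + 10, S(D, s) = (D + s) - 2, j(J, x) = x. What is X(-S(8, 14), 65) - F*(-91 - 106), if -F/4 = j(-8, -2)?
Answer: 1570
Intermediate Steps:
S(D, s) = -2 + D + s
F = 8 (F = -4*(-2) = 8)
X(v, T) = -6 (X(v, T) = -16 + 10 = -6)
X(-S(8, 14), 65) - F*(-91 - 106) = -6 - 8*(-91 - 106) = -6 - 8*(-197) = -6 - 1*(-1576) = -6 + 1576 = 1570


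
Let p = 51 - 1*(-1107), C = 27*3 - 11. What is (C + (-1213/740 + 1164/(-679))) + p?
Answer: 6343669/5180 ≈ 1224.6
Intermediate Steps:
C = 70 (C = 81 - 11 = 70)
p = 1158 (p = 51 + 1107 = 1158)
(C + (-1213/740 + 1164/(-679))) + p = (70 + (-1213/740 + 1164/(-679))) + 1158 = (70 + (-1213*1/740 + 1164*(-1/679))) + 1158 = (70 + (-1213/740 - 12/7)) + 1158 = (70 - 17371/5180) + 1158 = 345229/5180 + 1158 = 6343669/5180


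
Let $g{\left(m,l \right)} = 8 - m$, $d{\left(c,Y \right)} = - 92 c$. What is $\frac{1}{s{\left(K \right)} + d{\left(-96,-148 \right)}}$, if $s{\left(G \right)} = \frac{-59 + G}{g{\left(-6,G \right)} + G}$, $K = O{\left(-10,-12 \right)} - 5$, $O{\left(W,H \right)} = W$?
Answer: $\frac{1}{8906} \approx 0.00011228$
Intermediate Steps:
$K = -15$ ($K = -10 - 5 = -15$)
$s{\left(G \right)} = \frac{-59 + G}{14 + G}$ ($s{\left(G \right)} = \frac{-59 + G}{\left(8 - -6\right) + G} = \frac{-59 + G}{\left(8 + 6\right) + G} = \frac{-59 + G}{14 + G}$)
$\frac{1}{s{\left(K \right)} + d{\left(-96,-148 \right)}} = \frac{1}{\frac{-59 - 15}{14 - 15} - -8832} = \frac{1}{\frac{1}{-1} \left(-74\right) + 8832} = \frac{1}{\left(-1\right) \left(-74\right) + 8832} = \frac{1}{74 + 8832} = \frac{1}{8906}$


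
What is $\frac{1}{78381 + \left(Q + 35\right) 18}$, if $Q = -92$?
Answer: $\frac{1}{77355} \approx 1.2927 \cdot 10^{-5}$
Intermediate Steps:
$\frac{1}{78381 + \left(Q + 35\right) 18} = \frac{1}{78381 + \left(-92 + 35\right) 18} = \frac{1}{78381 - 1026} = \frac{1}{77355}$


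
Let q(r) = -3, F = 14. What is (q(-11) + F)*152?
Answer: 1672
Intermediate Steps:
(q(-11) + F)*152 = (-3 + 14)*152 = 11*152 = 1672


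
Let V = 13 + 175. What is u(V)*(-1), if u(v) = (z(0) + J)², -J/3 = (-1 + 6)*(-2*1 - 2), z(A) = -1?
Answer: -3481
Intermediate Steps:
V = 188
J = 60 (J = -3*(-1 + 6)*(-2*1 - 2) = -15*(-2 - 2) = -15*(-4) = -3*(-20) = 60)
u(v) = 3481 (u(v) = (-1 + 60)² = 59² = 3481)
u(V)*(-1) = 3481*(-1) = -3481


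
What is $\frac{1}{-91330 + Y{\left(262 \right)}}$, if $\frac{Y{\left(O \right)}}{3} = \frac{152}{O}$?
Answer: $- \frac{131}{11964002} \approx -1.095 \cdot 10^{-5}$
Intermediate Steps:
$Y{\left(O \right)} = \frac{456}{O}$ ($Y{\left(O \right)} = 3 \frac{152}{O} = \frac{456}{O}$)
$\frac{1}{-91330 + Y{\left(262 \right)}} = \frac{1}{-91330 + \frac{456}{262}} = \frac{1}{-91330 + 456 \cdot \frac{1}{262}} = \frac{1}{-91330 + \frac{228}{131}} = \frac{1}{- \frac{11964002}{131}} = - \frac{131}{11964002}$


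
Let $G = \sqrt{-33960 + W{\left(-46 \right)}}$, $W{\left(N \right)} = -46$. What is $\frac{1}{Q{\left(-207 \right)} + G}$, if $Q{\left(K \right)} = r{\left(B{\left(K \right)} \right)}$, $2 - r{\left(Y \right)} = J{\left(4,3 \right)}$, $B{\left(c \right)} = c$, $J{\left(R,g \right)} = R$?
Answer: $- \frac{1}{17005} - \frac{7 i \sqrt{694}}{34010} \approx -5.8806 \cdot 10^{-5} - 0.0054221 i$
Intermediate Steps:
$r{\left(Y \right)} = -2$ ($r{\left(Y \right)} = 2 - 4 = -2$)
$Q{\left(K \right)} = -2$
$G = 7 i \sqrt{694}$ ($G = \sqrt{-33960 - 46} = \sqrt{-34006} = 7 i \sqrt{694} \approx 184.41 i$)
$\frac{1}{Q{\left(-207 \right)} + G} = \frac{1}{-2 + 7 i \sqrt{694}}$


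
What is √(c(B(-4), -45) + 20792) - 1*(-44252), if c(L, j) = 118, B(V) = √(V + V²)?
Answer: 44252 + √20910 ≈ 44397.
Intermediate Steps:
√(c(B(-4), -45) + 20792) - 1*(-44252) = √(118 + 20792) - 1*(-44252) = √20910 + 44252 = 44252 + √20910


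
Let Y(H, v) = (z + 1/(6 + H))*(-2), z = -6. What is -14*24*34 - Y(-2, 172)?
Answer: -22871/2 ≈ -11436.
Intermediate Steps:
Y(H, v) = 12 - 2/(6 + H) (Y(H, v) = (-6 + 1/(6 + H))*(-2) = 12 - 2/(6 + H))
-14*24*34 - Y(-2, 172) = -14*24*34 - 2*(35 + 6*(-2))/(6 - 2) = -336*34 - 2*(35 - 12)/4 = -11424 - 2*23/4 = -11424 - 1*23/2 = -11424 - 23/2 = -22871/2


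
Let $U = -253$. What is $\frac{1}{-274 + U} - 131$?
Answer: $- \frac{69038}{527} \approx -131.0$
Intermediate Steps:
$\frac{1}{-274 + U} - 131 = \frac{1}{-274 - 253} - 131 = \frac{1}{-527} - 131 = - \frac{1}{527} - 131 = - \frac{69038}{527}$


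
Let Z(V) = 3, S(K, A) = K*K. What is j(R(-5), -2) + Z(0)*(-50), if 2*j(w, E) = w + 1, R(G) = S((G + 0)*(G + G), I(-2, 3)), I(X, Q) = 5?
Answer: 2201/2 ≈ 1100.5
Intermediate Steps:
S(K, A) = K²
R(G) = 4*G⁴ (R(G) = ((G + 0)*(G + G))² = (G*(2*G))² = (2*G²)² = 4*G⁴)
j(w, E) = ½ + w/2 (j(w, E) = (w + 1)/2 = (1 + w)/2 = ½ + w/2)
j(R(-5), -2) + Z(0)*(-50) = (½ + (4*(-5)⁴)/2) + 3*(-50) = (½ + (4*625)/2) - 150 = (½ + (½)*2500) - 150 = (½ + 1250) - 150 = 2501/2 - 150 = 2201/2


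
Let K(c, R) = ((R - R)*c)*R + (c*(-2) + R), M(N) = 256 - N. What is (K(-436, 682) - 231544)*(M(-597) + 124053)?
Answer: -28727130940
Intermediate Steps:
K(c, R) = R - 2*c (K(c, R) = (0*c)*R + (-2*c + R) = 0*R + (R - 2*c) = 0 + (R - 2*c) = R - 2*c)
(K(-436, 682) - 231544)*(M(-597) + 124053) = ((682 - 2*(-436)) - 231544)*((256 - 1*(-597)) + 124053) = ((682 + 872) - 231544)*((256 + 597) + 124053) = (1554 - 231544)*(853 + 124053) = -229990*124906 = -28727130940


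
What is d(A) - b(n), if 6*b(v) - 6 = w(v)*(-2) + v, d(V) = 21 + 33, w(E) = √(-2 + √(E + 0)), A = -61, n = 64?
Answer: 127/3 + √6/3 ≈ 43.150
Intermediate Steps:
w(E) = √(-2 + √E)
d(V) = 54
b(v) = 1 - √(-2 + √v)/3 + v/6 (b(v) = 1 + (√(-2 + √v)*(-2) + v)/6 = 1 + (-2*√(-2 + √v) + v)/6 = 1 + (v - 2*√(-2 + √v))/6 = 1 + (-√(-2 + √v)/3 + v/6) = 1 - √(-2 + √v)/3 + v/6)
d(A) - b(n) = 54 - (1 - √(-2 + √64)/3 + (⅙)*64) = 54 - (1 - √(-2 + 8)/3 + 32/3) = 54 - (1 - √6/3 + 32/3) = 54 - (35/3 - √6/3) = 54 + (-35/3 + √6/3) = 127/3 + √6/3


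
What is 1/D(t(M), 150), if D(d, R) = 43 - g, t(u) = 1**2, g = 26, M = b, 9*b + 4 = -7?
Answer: 1/17 ≈ 0.058824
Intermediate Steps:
b = -11/9 (b = -4/9 + (1/9)*(-7) = -4/9 - 7/9 = -11/9 ≈ -1.2222)
M = -11/9 ≈ -1.2222
t(u) = 1
D(d, R) = 17 (D(d, R) = 43 - 1*26 = 43 - 26 = 17)
1/D(t(M), 150) = 1/17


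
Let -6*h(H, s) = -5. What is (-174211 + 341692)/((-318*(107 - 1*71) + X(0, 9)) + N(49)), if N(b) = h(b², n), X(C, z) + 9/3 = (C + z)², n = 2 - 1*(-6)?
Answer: -1004886/68215 ≈ -14.731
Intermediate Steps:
n = 8 (n = 2 + 6 = 8)
X(C, z) = -3 + (C + z)²
h(H, s) = ⅚ (h(H, s) = -⅙*(-5) = ⅚)
N(b) = ⅚
(-174211 + 341692)/((-318*(107 - 1*71) + X(0, 9)) + N(49)) = (-174211 + 341692)/((-318*(107 - 1*71) + (-3 + (0 + 9)²)) + ⅚) = 167481/((-318*(107 - 71) + (-3 + 9²)) + ⅚) = 167481/((-318*36 + (-3 + 81)) + ⅚) = 167481/((-11448 + 78) + ⅚) = 167481/(-11370 + ⅚) = 167481/(-68215/6) = 167481*(-6/68215) = -1004886/68215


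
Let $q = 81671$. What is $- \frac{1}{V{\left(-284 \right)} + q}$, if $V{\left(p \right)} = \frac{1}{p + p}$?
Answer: $- \frac{568}{46389127} \approx -1.2244 \cdot 10^{-5}$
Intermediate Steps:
$V{\left(p \right)} = \frac{1}{2 p}$
$- \frac{1}{V{\left(-284 \right)} + q} = - \frac{1}{\frac{1}{2 \left(-284\right)} + 81671} = - \frac{1}{\frac{1}{2} \left(- \frac{1}{284}\right) + 81671} = - \frac{1}{- \frac{1}{568} + 81671} = - \frac{1}{\frac{46389127}{568}} = \left(-1\right) \frac{568}{46389127} = - \frac{568}{46389127}$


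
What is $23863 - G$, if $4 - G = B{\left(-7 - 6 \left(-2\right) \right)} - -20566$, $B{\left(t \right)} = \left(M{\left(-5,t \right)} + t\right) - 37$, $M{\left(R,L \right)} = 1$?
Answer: $44394$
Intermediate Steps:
$B{\left(t \right)} = -36 + t$ ($B{\left(t \right)} = \left(1 + t\right) - 37 = -36 + t$)
$G = -20531$ ($G = 4 - \left(\left(-36 - \left(7 + 6 \left(-2\right)\right)\right) - -20566\right) = 4 - \left(\left(-36 - -5\right) + 20566\right) = 4 - \left(\left(-36 + \left(-7 + 12\right)\right) + 20566\right) = 4 - \left(\left(-36 + 5\right) + 20566\right) = 4 - \left(-31 + 20566\right) = 4 - 20535 = -20531$)
$23863 - G = 23863 - -20531 = 23863 + 20531 = 44394$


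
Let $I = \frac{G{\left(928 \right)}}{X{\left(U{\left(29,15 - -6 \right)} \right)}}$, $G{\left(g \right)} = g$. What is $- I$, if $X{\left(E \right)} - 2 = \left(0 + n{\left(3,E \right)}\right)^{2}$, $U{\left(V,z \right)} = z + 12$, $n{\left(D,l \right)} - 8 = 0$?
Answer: $- \frac{464}{33} \approx -14.061$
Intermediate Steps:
$n{\left(D,l \right)} = 8$ ($n{\left(D,l \right)} = 8 + 0 = 8$)
$U{\left(V,z \right)} = 12 + z$
$X{\left(E \right)} = 66$ ($X{\left(E \right)} = 2 + \left(0 + 8\right)^{2} = 2 + 8^{2} = 2 + 64 = 66$)
$I = \frac{464}{33}$ ($I = \frac{928}{66} = 928 \cdot \frac{1}{66} = \frac{464}{33} \approx 14.061$)
$- I = \left(-1\right) \frac{464}{33} = - \frac{464}{33}$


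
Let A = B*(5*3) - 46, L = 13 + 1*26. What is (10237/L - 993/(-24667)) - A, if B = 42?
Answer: -309260786/962013 ≈ -321.47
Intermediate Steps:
L = 39 (L = 13 + 26 = 39)
A = 584 (A = 42*(5*3) - 46 = 42*15 - 46 = 630 - 46 = 584)
(10237/L - 993/(-24667)) - A = (10237/39 - 993/(-24667)) - 1*584 = (10237*(1/39) - 993*(-1/24667)) - 584 = (10237/39 + 993/24667) - 584 = 252554806/962013 - 584 = -309260786/962013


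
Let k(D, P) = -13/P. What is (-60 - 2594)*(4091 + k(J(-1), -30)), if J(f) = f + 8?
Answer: -162879961/15 ≈ -1.0859e+7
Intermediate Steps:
J(f) = 8 + f
(-60 - 2594)*(4091 + k(J(-1), -30)) = (-60 - 2594)*(4091 - 13/(-30)) = -2654*(4091 - 13*(-1/30)) = -2654*(4091 + 13/30) = -2654*122743/30 = -162879961/15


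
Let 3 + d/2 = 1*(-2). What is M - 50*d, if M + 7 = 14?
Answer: 507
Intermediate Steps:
M = 7 (M = -7 + 14 = 7)
d = -10 (d = -6 + 2*(1*(-2)) = -6 + 2*(-2) = -6 - 4 = -10)
M - 50*d = 7 - 50*(-10) = 7 + 500 = 507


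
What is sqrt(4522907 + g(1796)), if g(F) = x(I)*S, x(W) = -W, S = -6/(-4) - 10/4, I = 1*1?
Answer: 2*sqrt(1130727) ≈ 2126.7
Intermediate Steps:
I = 1
S = -1 (S = -6*(-1/4) - 10*1/4 = 3/2 - 5/2 = -1)
g(F) = 1 (g(F) = -1*1*(-1) = -1*(-1) = 1)
sqrt(4522907 + g(1796)) = sqrt(4522907 + 1) = sqrt(4522908) = 2*sqrt(1130727)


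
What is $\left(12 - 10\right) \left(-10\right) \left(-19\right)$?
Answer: $380$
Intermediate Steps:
$\left(12 - 10\right) \left(-10\right) \left(-19\right) = 2 \left(-10\right) \left(-19\right) = \left(-20\right) \left(-19\right) = 380$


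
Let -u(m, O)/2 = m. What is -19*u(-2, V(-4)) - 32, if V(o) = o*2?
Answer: -108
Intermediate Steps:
V(o) = 2*o
u(m, O) = -2*m
-19*u(-2, V(-4)) - 32 = -(-38)*(-2) - 32 = -19*4 - 32 = -76 - 32 = -108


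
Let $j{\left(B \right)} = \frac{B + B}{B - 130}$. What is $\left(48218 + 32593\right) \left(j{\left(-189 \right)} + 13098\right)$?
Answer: $\frac{337680077040}{319} \approx 1.0586 \cdot 10^{9}$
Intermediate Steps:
$j{\left(B \right)} = \frac{2 B}{-130 + B}$
$\left(48218 + 32593\right) \left(j{\left(-189 \right)} + 13098\right) = \left(48218 + 32593\right) \left(2 \left(-189\right) \frac{1}{-130 - 189} + 13098\right) = 80811 \left(2 \left(-189\right) \frac{1}{-319} + 13098\right) = 80811 \left(2 \left(-189\right) \left(- \frac{1}{319}\right) + 13098\right) = 80811 \left(\frac{378}{319} + 13098\right) = 80811 \cdot \frac{4178640}{319} = \frac{337680077040}{319}$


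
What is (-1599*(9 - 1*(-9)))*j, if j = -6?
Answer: 172692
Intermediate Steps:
(-1599*(9 - 1*(-9)))*j = -1599*(9 - 1*(-9))*(-6) = -1599*(9 + 9)*(-6) = -1599*18*(-6) = -28782*(-6) = 172692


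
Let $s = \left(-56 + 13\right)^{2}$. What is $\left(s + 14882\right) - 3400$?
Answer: $13331$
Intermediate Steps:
$s = 1849$ ($s = \left(-43\right)^{2} = 1849$)
$\left(s + 14882\right) - 3400 = \left(1849 + 14882\right) - 3400 = 16731 - 3400 = 13331$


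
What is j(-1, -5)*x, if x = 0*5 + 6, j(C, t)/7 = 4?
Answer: 168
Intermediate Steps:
j(C, t) = 28 (j(C, t) = 7*4 = 28)
x = 6 (x = 0 + 6 = 6)
j(-1, -5)*x = 28*6 = 168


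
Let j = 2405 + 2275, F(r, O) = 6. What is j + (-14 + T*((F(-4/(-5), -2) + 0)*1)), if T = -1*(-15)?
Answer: 4756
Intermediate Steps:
T = 15
j = 4680
j + (-14 + T*((F(-4/(-5), -2) + 0)*1)) = 4680 + (-14 + 15*((6 + 0)*1)) = 4680 + (-14 + 15*(6*1)) = 4680 + (-14 + 15*6) = 4680 + (-14 + 90) = 4680 + 76 = 4756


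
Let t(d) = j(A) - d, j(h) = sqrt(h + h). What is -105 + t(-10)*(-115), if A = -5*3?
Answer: -1255 - 115*I*sqrt(30) ≈ -1255.0 - 629.88*I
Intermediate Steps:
A = -15
j(h) = sqrt(2)*sqrt(h) (j(h) = sqrt(2*h) = sqrt(2)*sqrt(h))
t(d) = -d + I*sqrt(30) (t(d) = sqrt(2)*sqrt(-15) - d = sqrt(2)*(I*sqrt(15)) - d = I*sqrt(30) - d = -d + I*sqrt(30))
-105 + t(-10)*(-115) = -105 + (-1*(-10) + I*sqrt(30))*(-115) = -105 + (10 + I*sqrt(30))*(-115) = -105 + (-1150 - 115*I*sqrt(30)) = -1255 - 115*I*sqrt(30)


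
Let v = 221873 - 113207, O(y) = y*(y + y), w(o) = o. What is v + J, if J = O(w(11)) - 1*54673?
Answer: 54235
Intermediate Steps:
O(y) = 2*y² (O(y) = y*(2*y) = 2*y²)
J = -54431 (J = 2*11² - 1*54673 = 2*121 - 54673 = 242 - 54673 = -54431)
v = 108666
v + J = 108666 - 54431 = 54235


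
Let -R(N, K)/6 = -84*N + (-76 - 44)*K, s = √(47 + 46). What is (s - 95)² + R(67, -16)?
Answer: 31366 - 190*√93 ≈ 29534.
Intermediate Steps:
s = √93 ≈ 9.6436
R(N, K) = 504*N + 720*K (R(N, K) = -6*(-84*N + (-76 - 44)*K) = -6*(-84*N - 120*K) = -6*(-120*K - 84*N) = 504*N + 720*K)
(s - 95)² + R(67, -16) = (√93 - 95)² + (504*67 + 720*(-16)) = (-95 + √93)² + (33768 - 11520) = (-95 + √93)² + 22248 = 22248 + (-95 + √93)²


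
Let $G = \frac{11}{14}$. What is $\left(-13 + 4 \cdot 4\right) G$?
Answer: $\frac{33}{14} \approx 2.3571$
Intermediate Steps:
$G = \frac{11}{14}$ ($G = 11 \cdot \frac{1}{14} = \frac{11}{14} \approx 0.78571$)
$\left(-13 + 4 \cdot 4\right) G = \left(-13 + 4 \cdot 4\right) \frac{11}{14} = \left(-13 + 16\right) \frac{11}{14} = 3 \cdot \frac{11}{14} = \frac{33}{14}$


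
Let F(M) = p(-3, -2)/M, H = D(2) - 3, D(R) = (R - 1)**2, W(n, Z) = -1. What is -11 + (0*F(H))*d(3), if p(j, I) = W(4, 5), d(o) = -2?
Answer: -11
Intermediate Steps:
p(j, I) = -1
D(R) = (-1 + R)**2
H = -2 (H = (-1 + 2)**2 - 3 = 1**2 - 3 = 1 - 3 = -2)
F(M) = -1/M
-11 + (0*F(H))*d(3) = -11 + (0*(-1/(-2)))*(-2) = -11 + (0*(-1*(-1/2)))*(-2) = -11 + (0*(1/2))*(-2) = -11 + 0*(-2) = -11 + 0 = -11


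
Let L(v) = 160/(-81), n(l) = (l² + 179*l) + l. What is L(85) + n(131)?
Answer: 3299861/81 ≈ 40739.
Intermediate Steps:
n(l) = l² + 180*l
L(v) = -160/81 (L(v) = 160*(-1/81) = -160/81)
L(85) + n(131) = -160/81 + 131*(180 + 131) = -160/81 + 131*311 = -160/81 + 40741 = 3299861/81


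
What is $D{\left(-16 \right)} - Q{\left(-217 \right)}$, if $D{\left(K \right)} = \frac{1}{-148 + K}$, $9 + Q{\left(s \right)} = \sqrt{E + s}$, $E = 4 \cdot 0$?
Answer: $\frac{1475}{164} - i \sqrt{217} \approx 8.9939 - 14.731 i$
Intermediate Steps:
$E = 0$
$Q{\left(s \right)} = -9 + \sqrt{s}$ ($Q{\left(s \right)} = -9 + \sqrt{0 + s} = -9 + \sqrt{s}$)
$D{\left(-16 \right)} - Q{\left(-217 \right)} = \frac{1}{-148 - 16} - \left(-9 + \sqrt{-217}\right) = \frac{1}{-164} - \left(-9 + i \sqrt{217}\right) = - \frac{1}{164} + \left(9 - i \sqrt{217}\right) = \frac{1475}{164} - i \sqrt{217}$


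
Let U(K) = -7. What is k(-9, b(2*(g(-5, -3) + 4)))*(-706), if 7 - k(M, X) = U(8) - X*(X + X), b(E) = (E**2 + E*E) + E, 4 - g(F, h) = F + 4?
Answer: -626310956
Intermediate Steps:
g(F, h) = -F (g(F, h) = 4 - (F + 4) = 4 - (4 + F) = 4 + (-4 - F) = -F)
b(E) = E + 2*E**2 (b(E) = (E**2 + E**2) + E = 2*E**2 + E = E + 2*E**2)
k(M, X) = 14 + 2*X**2 (k(M, X) = 7 - (-7 - X*(X + X)) = 7 - (-7 - X*2*X) = 7 - (-7 - 2*X**2) = 7 + (7 + 2*X**2) = 14 + 2*X**2)
k(-9, b(2*(g(-5, -3) + 4)))*(-706) = (14 + 2*((2*(-1*(-5) + 4))*(1 + 2*(2*(-1*(-5) + 4))))**2)*(-706) = (14 + 2*((2*(5 + 4))*(1 + 2*(2*(5 + 4))))**2)*(-706) = (14 + 2*((2*9)*(1 + 2*(2*9)))**2)*(-706) = (14 + 2*(18*(1 + 2*18))**2)*(-706) = (14 + 2*(18*(1 + 36))**2)*(-706) = (14 + 2*(18*37)**2)*(-706) = (14 + 2*666**2)*(-706) = (14 + 2*443556)*(-706) = (14 + 887112)*(-706) = 887126*(-706) = -626310956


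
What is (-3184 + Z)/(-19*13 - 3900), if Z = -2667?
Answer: 5851/4147 ≈ 1.4109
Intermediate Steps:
(-3184 + Z)/(-19*13 - 3900) = (-3184 - 2667)/(-19*13 - 3900) = -5851/(-247 - 3900) = -5851/(-4147) = -5851*(-1/4147) = 5851/4147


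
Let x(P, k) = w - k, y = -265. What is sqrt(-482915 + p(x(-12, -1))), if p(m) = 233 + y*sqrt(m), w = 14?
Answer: sqrt(-482682 - 265*sqrt(15)) ≈ 695.49*I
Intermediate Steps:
x(P, k) = 14 - k
p(m) = 233 - 265*sqrt(m)
sqrt(-482915 + p(x(-12, -1))) = sqrt(-482915 + (233 - 265*sqrt(14 - 1*(-1)))) = sqrt(-482915 + (233 - 265*sqrt(14 + 1))) = sqrt(-482915 + (233 - 265*sqrt(15))) = sqrt(-482682 - 265*sqrt(15))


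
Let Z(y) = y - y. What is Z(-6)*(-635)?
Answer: 0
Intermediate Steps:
Z(y) = 0
Z(-6)*(-635) = 0*(-635) = 0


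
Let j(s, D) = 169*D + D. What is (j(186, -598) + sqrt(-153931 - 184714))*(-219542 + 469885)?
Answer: -25449869380 + 250343*I*sqrt(338645) ≈ -2.545e+10 + 1.4568e+8*I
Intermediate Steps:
j(s, D) = 170*D
(j(186, -598) + sqrt(-153931 - 184714))*(-219542 + 469885) = (170*(-598) + sqrt(-153931 - 184714))*(-219542 + 469885) = (-101660 + sqrt(-338645))*250343 = (-101660 + I*sqrt(338645))*250343 = -25449869380 + 250343*I*sqrt(338645)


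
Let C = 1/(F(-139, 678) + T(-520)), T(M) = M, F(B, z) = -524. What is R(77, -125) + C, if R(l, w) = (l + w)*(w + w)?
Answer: 12527999/1044 ≈ 12000.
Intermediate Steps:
R(l, w) = 2*w*(l + w) (R(l, w) = (l + w)*(2*w) = 2*w*(l + w))
C = -1/1044 (C = 1/(-524 - 520) = 1/(-1044) = -1/1044 ≈ -0.00095785)
R(77, -125) + C = 2*(-125)*(77 - 125) - 1/1044 = 2*(-125)*(-48) - 1/1044 = 12000 - 1/1044 = 12527999/1044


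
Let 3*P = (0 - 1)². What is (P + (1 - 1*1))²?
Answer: ⅑ ≈ 0.11111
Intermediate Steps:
P = ⅓ (P = (0 - 1)²/3 = (⅓)*(-1)² = (⅓)*1 = ⅓ ≈ 0.33333)
(P + (1 - 1*1))² = (⅓ + (1 - 1*1))² = (⅓ + (1 - 1))² = (⅓ + 0)² = (⅓)² = ⅑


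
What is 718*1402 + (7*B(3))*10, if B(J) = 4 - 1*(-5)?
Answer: 1007266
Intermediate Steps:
B(J) = 9 (B(J) = 4 + 5 = 9)
718*1402 + (7*B(3))*10 = 718*1402 + (7*9)*10 = 1006636 + 63*10 = 1006636 + 630 = 1007266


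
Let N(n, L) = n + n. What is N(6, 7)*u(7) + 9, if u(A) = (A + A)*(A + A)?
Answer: 2361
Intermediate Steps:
N(n, L) = 2*n
u(A) = 4*A² (u(A) = (2*A)*(2*A) = 4*A²)
N(6, 7)*u(7) + 9 = (2*6)*(4*7²) + 9 = 12*(4*49) + 9 = 12*196 + 9 = 2352 + 9 = 2361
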